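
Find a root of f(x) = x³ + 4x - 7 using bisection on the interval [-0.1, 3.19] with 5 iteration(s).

f(x) = x³ + 4x - 7
Initial interval: [-0.1, 3.19]

Iteration 1:
  c_1 = (-0.100000 + 3.190000)/2 = 1.545000
  f(c_1) = f(1.545000) = 2.867954
  f(a) × f(c) < 0, new interval: [-0.100000, 1.545000]
Iteration 2:
  c_2 = (-0.100000 + 1.545000)/2 = 0.722500
  f(c_2) = f(0.722500) = -3.732850
  f(a) × f(c) ≥ 0, new interval: [0.722500, 1.545000]
Iteration 3:
  c_3 = (0.722500 + 1.545000)/2 = 1.133750
  f(c_3) = f(1.133750) = -1.007690
  f(a) × f(c) ≥ 0, new interval: [1.133750, 1.545000]
Iteration 4:
  c_4 = (1.133750 + 1.545000)/2 = 1.339375
  f(c_4) = f(1.339375) = 0.760239
  f(a) × f(c) < 0, new interval: [1.133750, 1.339375]
Iteration 5:
  c_5 = (1.133750 + 1.339375)/2 = 1.236563
  f(c_5) = f(1.236563) = -0.162939
  f(a) × f(c) ≥ 0, new interval: [1.236563, 1.339375]

After 5 iteration(s), the approximation is c_5 = 1.236563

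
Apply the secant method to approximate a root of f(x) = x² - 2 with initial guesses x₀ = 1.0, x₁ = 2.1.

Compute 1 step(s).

f(x) = x² - 2
x₀ = 1.0, x₁ = 2.1

Secant formula: x_{n+1} = x_n - f(x_n)(x_n - x_{n-1})/(f(x_n) - f(x_{n-1}))

Iteration 1:
  f(1.000000) = -1.000000
  f(2.100000) = 2.410000
  x_2 = 2.100000 - 2.410000×(2.100000 - 1.000000)/(2.410000 - (-1.000000))
       = 1.322581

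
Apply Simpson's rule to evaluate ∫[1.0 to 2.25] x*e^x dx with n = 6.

f(x) = x*e^x
a = 1.0, b = 2.25, n = 6
h = (b - a)/n = 0.208333

Simpson's rule: (h/3)[f(x₀) + 4f(x₁) + 2f(x₂) + ... + f(xₙ)]

x_0 = 1.0000, f(x_0) = 2.718282, coefficient = 1
x_1 = 1.2083, f(x_1) = 4.045379, coefficient = 4
x_2 = 1.4167, f(x_2) = 5.841417, coefficient = 2
x_3 = 1.6250, f(x_3) = 8.252431, coefficient = 4
x_4 = 1.8333, f(x_4) = 11.466952, coefficient = 2
x_5 = 2.0417, f(x_5) = 15.727852, coefficient = 4
x_6 = 2.2500, f(x_6) = 21.347406, coefficient = 1

I ≈ (0.208333/3) × 170.785072 = 11.860074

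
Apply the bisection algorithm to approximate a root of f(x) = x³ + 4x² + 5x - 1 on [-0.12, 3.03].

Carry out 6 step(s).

f(x) = x³ + 4x² + 5x - 1
Initial interval: [-0.12, 3.03]

Iteration 1:
  c_1 = (-0.120000 + 3.030000)/2 = 1.455000
  f(c_1) = f(1.455000) = 17.823371
  f(a) × f(c) < 0, new interval: [-0.120000, 1.455000]
Iteration 2:
  c_2 = (-0.120000 + 1.455000)/2 = 0.667500
  f(c_2) = f(0.667500) = 4.417134
  f(a) × f(c) < 0, new interval: [-0.120000, 0.667500]
Iteration 3:
  c_3 = (-0.120000 + 0.667500)/2 = 0.273750
  f(c_3) = f(0.273750) = 0.689021
  f(a) × f(c) < 0, new interval: [-0.120000, 0.273750]
Iteration 4:
  c_4 = (-0.120000 + 0.273750)/2 = 0.076875
  f(c_4) = f(0.076875) = -0.591532
  f(a) × f(c) ≥ 0, new interval: [0.076875, 0.273750]
Iteration 5:
  c_5 = (0.076875 + 0.273750)/2 = 0.175312
  f(c_5) = f(0.175312) = 0.004889
  f(a) × f(c) < 0, new interval: [0.076875, 0.175312]
Iteration 6:
  c_6 = (0.076875 + 0.175312)/2 = 0.126094
  f(c_6) = f(0.126094) = -0.303928
  f(a) × f(c) ≥ 0, new interval: [0.126094, 0.175312]

After 6 iteration(s), the approximation is c_6 = 0.126094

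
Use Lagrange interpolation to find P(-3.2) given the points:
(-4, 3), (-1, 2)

Lagrange interpolation formula:
P(x) = Σ yᵢ × Lᵢ(x)
where Lᵢ(x) = Π_{j≠i} (x - xⱼ)/(xᵢ - xⱼ)

L_0(-3.2) = (-3.2 - (-1))/(-4 - (-1)) = 0.733333
L_1(-3.2) = (-3.2 - (-4))/(-1 - (-4)) = 0.266667

P(-3.2) = 3×L_0(-3.2) + 2×L_1(-3.2)
P(-3.2) = 2.733333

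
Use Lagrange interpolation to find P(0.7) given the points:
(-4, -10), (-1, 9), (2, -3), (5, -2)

Lagrange interpolation formula:
P(x) = Σ yᵢ × Lᵢ(x)
where Lᵢ(x) = Π_{j≠i} (x - xⱼ)/(xᵢ - xⱼ)

L_0(0.7) = (0.7 - (-1))/(-4 - (-1)) × (0.7 - 2)/(-4 - 2) × (0.7 - 5)/(-4 - 5) = -0.058660
L_1(0.7) = (0.7 - (-4))/(-1 - (-4)) × (0.7 - 2)/(-1 - 2) × (0.7 - 5)/(-1 - 5) = 0.486537
L_2(0.7) = (0.7 - (-4))/(2 - (-4)) × (0.7 - (-1))/(2 - (-1)) × (0.7 - 5)/(2 - 5) = 0.636241
L_3(0.7) = (0.7 - (-4))/(5 - (-4)) × (0.7 - (-1))/(5 - (-1)) × (0.7 - 2)/(5 - 2) = -0.064117

P(0.7) = (-10)×L_0(0.7) + 9×L_1(0.7) + (-3)×L_2(0.7) + (-2)×L_3(0.7)
P(0.7) = 3.184951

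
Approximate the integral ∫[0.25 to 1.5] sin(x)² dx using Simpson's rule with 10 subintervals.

f(x) = sin(x)²
a = 0.25, b = 1.5, n = 10
h = (b - a)/n = 0.125000

Simpson's rule: (h/3)[f(x₀) + 4f(x₁) + 2f(x₂) + ... + f(xₙ)]

x_0 = 0.2500, f(x_0) = 0.061209, coefficient = 1
x_1 = 0.3750, f(x_1) = 0.134156, coefficient = 4
x_2 = 0.5000, f(x_2) = 0.229849, coefficient = 2
x_3 = 0.6250, f(x_3) = 0.342339, coefficient = 4
x_4 = 0.7500, f(x_4) = 0.464631, coefficient = 2
x_5 = 0.8750, f(x_5) = 0.589123, coefficient = 4
x_6 = 1.0000, f(x_6) = 0.708073, coefficient = 2
x_7 = 1.1250, f(x_7) = 0.814087, coefficient = 4
x_8 = 1.2500, f(x_8) = 0.900572, coefficient = 2
x_9 = 1.3750, f(x_9) = 0.962151, coefficient = 4
x_10 = 1.5000, f(x_10) = 0.994996, coefficient = 1

I ≈ (0.125000/3) × 17.029878 = 0.709578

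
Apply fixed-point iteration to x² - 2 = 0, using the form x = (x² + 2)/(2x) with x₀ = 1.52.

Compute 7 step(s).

Equation: x² - 2 = 0
Fixed-point form: x = (x² + 2)/(2x)
x₀ = 1.52

x_1 = g(1.520000) = 1.417895
x_2 = g(1.417895) = 1.414218
x_3 = g(1.414218) = 1.414214
x_4 = g(1.414214) = 1.414214
x_5 = g(1.414214) = 1.414214
x_6 = g(1.414214) = 1.414214
x_7 = g(1.414214) = 1.414214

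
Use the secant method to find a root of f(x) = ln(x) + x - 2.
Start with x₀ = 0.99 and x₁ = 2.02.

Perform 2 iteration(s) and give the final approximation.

f(x) = ln(x) + x - 2
x₀ = 0.99, x₁ = 2.02

Secant formula: x_{n+1} = x_n - f(x_n)(x_n - x_{n-1})/(f(x_n) - f(x_{n-1}))

Iteration 1:
  f(0.990000) = -1.020050
  f(2.020000) = 0.723098
  x_2 = 2.020000 - 0.723098×(2.020000 - 0.990000)/(0.723098 - (-1.020050))
       = 1.592732
Iteration 2:
  f(2.020000) = 0.723098
  f(1.592732) = 0.058184
  x_3 = 1.592732 - 0.058184×(1.592732 - 2.020000)/(0.058184 - 0.723098)
       = 1.555344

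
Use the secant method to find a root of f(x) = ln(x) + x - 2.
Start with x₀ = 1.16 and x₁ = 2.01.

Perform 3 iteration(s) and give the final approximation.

f(x) = ln(x) + x - 2
x₀ = 1.16, x₁ = 2.01

Secant formula: x_{n+1} = x_n - f(x_n)(x_n - x_{n-1})/(f(x_n) - f(x_{n-1}))

Iteration 1:
  f(1.160000) = -0.691580
  f(2.010000) = 0.708135
  x_2 = 2.010000 - 0.708135×(2.010000 - 1.160000)/(0.708135 - (-0.691580))
       = 1.579973
Iteration 2:
  f(2.010000) = 0.708135
  f(1.579973) = 0.037381
  x_3 = 1.579973 - 0.037381×(1.579973 - 2.010000)/(0.037381 - 0.708135)
       = 1.556008
Iteration 3:
  f(1.579973) = 0.037381
  f(1.556008) = -0.001869
  x_4 = 1.556008 - (-0.001869)×(1.556008 - 1.579973)/(-0.001869 - 0.037381)
       = 1.557149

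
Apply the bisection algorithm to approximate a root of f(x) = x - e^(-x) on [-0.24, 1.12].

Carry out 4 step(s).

f(x) = x - e^(-x)
Initial interval: [-0.24, 1.12]

Iteration 1:
  c_1 = (-0.240000 + 1.120000)/2 = 0.440000
  f(c_1) = f(0.440000) = -0.204036
  f(a) × f(c) ≥ 0, new interval: [0.440000, 1.120000]
Iteration 2:
  c_2 = (0.440000 + 1.120000)/2 = 0.780000
  f(c_2) = f(0.780000) = 0.321594
  f(a) × f(c) < 0, new interval: [0.440000, 0.780000]
Iteration 3:
  c_3 = (0.440000 + 0.780000)/2 = 0.610000
  f(c_3) = f(0.610000) = 0.066649
  f(a) × f(c) < 0, new interval: [0.440000, 0.610000]
Iteration 4:
  c_4 = (0.440000 + 0.610000)/2 = 0.525000
  f(c_4) = f(0.525000) = -0.066555
  f(a) × f(c) ≥ 0, new interval: [0.525000, 0.610000]

After 4 iteration(s), the approximation is c_4 = 0.525000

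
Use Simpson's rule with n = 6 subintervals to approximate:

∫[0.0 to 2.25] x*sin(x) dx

f(x) = x*sin(x)
a = 0.0, b = 2.25, n = 6
h = (b - a)/n = 0.375000

Simpson's rule: (h/3)[f(x₀) + 4f(x₁) + 2f(x₂) + ... + f(xₙ)]

x_0 = 0.0000, f(x_0) = 0.000000, coefficient = 1
x_1 = 0.3750, f(x_1) = 0.137352, coefficient = 4
x_2 = 0.7500, f(x_2) = 0.511229, coefficient = 2
x_3 = 1.1250, f(x_3) = 1.015051, coefficient = 4
x_4 = 1.5000, f(x_4) = 1.496242, coefficient = 2
x_5 = 1.8750, f(x_5) = 1.788911, coefficient = 4
x_6 = 2.2500, f(x_6) = 1.750665, coefficient = 1

I ≈ (0.375000/3) × 17.530864 = 2.191358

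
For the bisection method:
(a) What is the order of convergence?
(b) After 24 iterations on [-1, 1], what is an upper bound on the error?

(a) Bisection has linear (order 1) convergence; the error is halved each step.

(b) Error bound = (b-a)/2^n = (1 - (-1))/2^{24}
    = 2/2^{24}

(a) 1 (linear); (b) error ≤ 1.19e-07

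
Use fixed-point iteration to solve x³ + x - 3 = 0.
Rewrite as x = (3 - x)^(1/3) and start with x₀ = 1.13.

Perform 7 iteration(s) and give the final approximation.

Equation: x³ + x - 3 = 0
Fixed-point form: x = (3 - x)^(1/3)
x₀ = 1.13

x_1 = g(1.130000) = 1.232009
x_2 = g(1.232009) = 1.209187
x_3 = g(1.209187) = 1.214367
x_4 = g(1.214367) = 1.213195
x_5 = g(1.213195) = 1.213461
x_6 = g(1.213461) = 1.213401
x_7 = g(1.213401) = 1.213414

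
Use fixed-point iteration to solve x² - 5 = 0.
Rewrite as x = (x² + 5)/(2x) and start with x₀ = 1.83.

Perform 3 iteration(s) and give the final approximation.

Equation: x² - 5 = 0
Fixed-point form: x = (x² + 5)/(2x)
x₀ = 1.83

x_1 = g(1.830000) = 2.281120
x_2 = g(2.281120) = 2.236513
x_3 = g(2.236513) = 2.236068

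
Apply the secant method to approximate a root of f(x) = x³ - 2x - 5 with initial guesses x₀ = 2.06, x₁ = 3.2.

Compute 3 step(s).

f(x) = x³ - 2x - 5
x₀ = 2.06, x₁ = 3.2

Secant formula: x_{n+1} = x_n - f(x_n)(x_n - x_{n-1})/(f(x_n) - f(x_{n-1}))

Iteration 1:
  f(2.060000) = -0.378184
  f(3.200000) = 21.368000
  x_2 = 3.200000 - 21.368000×(3.200000 - 2.060000)/(21.368000 - (-0.378184))
       = 2.079826
Iteration 2:
  f(3.200000) = 21.368000
  f(2.079826) = -0.163003
  x_3 = 2.079826 - (-0.163003)×(2.079826 - 3.200000)/(-0.163003 - 21.368000)
       = 2.088306
Iteration 3:
  f(2.079826) = -0.163003
  f(2.088306) = -0.069464
  x_4 = 2.088306 - (-0.069464)×(2.088306 - 2.079826)/(-0.069464 - (-0.163003))
       = 2.094604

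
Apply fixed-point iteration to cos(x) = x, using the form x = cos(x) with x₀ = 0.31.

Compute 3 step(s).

Equation: cos(x) = x
Fixed-point form: x = cos(x)
x₀ = 0.31

x_1 = g(0.310000) = 0.952334
x_2 = g(0.952334) = 0.579783
x_3 = g(0.579783) = 0.836581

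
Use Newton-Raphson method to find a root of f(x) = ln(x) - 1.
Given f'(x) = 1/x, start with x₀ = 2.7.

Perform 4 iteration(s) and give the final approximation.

f(x) = ln(x) - 1
f'(x) = 1/x
x₀ = 2.7

Newton-Raphson formula: x_{n+1} = x_n - f(x_n)/f'(x_n)

Iteration 1:
  f(2.700000) = -0.006748
  f'(2.700000) = 0.370370
  x_1 = 2.700000 - (-0.006748)/0.370370 = 2.718220
Iteration 2:
  f(2.718220) = -0.000023
  f'(2.718220) = 0.367888
  x_2 = 2.718220 - (-0.000023)/0.367888 = 2.718282
Iteration 3:
  f(2.718282) = 0.000000
  f'(2.718282) = 0.367879
  x_3 = 2.718282 - 0.000000/0.367879 = 2.718282
Iteration 4:
  f(2.718282) = 0.000000
  f'(2.718282) = 0.367879
  x_4 = 2.718282 - 0.000000/0.367879 = 2.718282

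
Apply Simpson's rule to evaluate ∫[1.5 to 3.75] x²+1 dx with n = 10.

f(x) = x²+1
a = 1.5, b = 3.75, n = 10
h = (b - a)/n = 0.225000

Simpson's rule: (h/3)[f(x₀) + 4f(x₁) + 2f(x₂) + ... + f(xₙ)]

x_0 = 1.5000, f(x_0) = 3.250000, coefficient = 1
x_1 = 1.7250, f(x_1) = 3.975625, coefficient = 4
x_2 = 1.9500, f(x_2) = 4.802500, coefficient = 2
x_3 = 2.1750, f(x_3) = 5.730625, coefficient = 4
x_4 = 2.4000, f(x_4) = 6.760000, coefficient = 2
x_5 = 2.6250, f(x_5) = 7.890625, coefficient = 4
x_6 = 2.8500, f(x_6) = 9.122500, coefficient = 2
x_7 = 3.0750, f(x_7) = 10.455625, coefficient = 4
x_8 = 3.3000, f(x_8) = 11.890000, coefficient = 2
x_9 = 3.5250, f(x_9) = 13.425625, coefficient = 4
x_10 = 3.7500, f(x_10) = 15.062500, coefficient = 1

I ≈ (0.225000/3) × 249.375000 = 18.703125
Exact value: 18.703125
Error: 0.000000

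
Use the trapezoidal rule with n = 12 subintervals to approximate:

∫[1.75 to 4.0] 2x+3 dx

f(x) = 2x+3
a = 1.75, b = 4.0, n = 12
h = (b - a)/n = 0.187500

Trapezoidal rule: (h/2)[f(x₀) + 2f(x₁) + 2f(x₂) + ... + f(xₙ)]

x_0 = 1.7500, f(x_0) = 6.500000, coefficient = 1
x_1 = 1.9375, f(x_1) = 6.875000, coefficient = 2
x_2 = 2.1250, f(x_2) = 7.250000, coefficient = 2
x_3 = 2.3125, f(x_3) = 7.625000, coefficient = 2
x_4 = 2.5000, f(x_4) = 8.000000, coefficient = 2
x_5 = 2.6875, f(x_5) = 8.375000, coefficient = 2
x_6 = 2.8750, f(x_6) = 8.750000, coefficient = 2
x_7 = 3.0625, f(x_7) = 9.125000, coefficient = 2
x_8 = 3.2500, f(x_8) = 9.500000, coefficient = 2
x_9 = 3.4375, f(x_9) = 9.875000, coefficient = 2
x_10 = 3.6250, f(x_10) = 10.250000, coefficient = 2
x_11 = 3.8125, f(x_11) = 10.625000, coefficient = 2
x_12 = 4.0000, f(x_12) = 11.000000, coefficient = 1

I ≈ (0.187500/2) × 210.000000 = 19.687500
Exact value: 19.687500
Error: 0.000000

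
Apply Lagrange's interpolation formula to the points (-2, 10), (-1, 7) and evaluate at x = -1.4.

Lagrange interpolation formula:
P(x) = Σ yᵢ × Lᵢ(x)
where Lᵢ(x) = Π_{j≠i} (x - xⱼ)/(xᵢ - xⱼ)

L_0(-1.4) = (-1.4 - (-1))/(-2 - (-1)) = 0.400000
L_1(-1.4) = (-1.4 - (-2))/(-1 - (-2)) = 0.600000

P(-1.4) = 10×L_0(-1.4) + 7×L_1(-1.4)
P(-1.4) = 8.200000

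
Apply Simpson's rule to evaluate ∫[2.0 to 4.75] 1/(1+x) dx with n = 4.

f(x) = 1/(1+x)
a = 2.0, b = 4.75, n = 4
h = (b - a)/n = 0.687500

Simpson's rule: (h/3)[f(x₀) + 4f(x₁) + 2f(x₂) + ... + f(xₙ)]

x_0 = 2.0000, f(x_0) = 0.333333, coefficient = 1
x_1 = 2.6875, f(x_1) = 0.271186, coefficient = 4
x_2 = 3.3750, f(x_2) = 0.228571, coefficient = 2
x_3 = 4.0625, f(x_3) = 0.197531, coefficient = 4
x_4 = 4.7500, f(x_4) = 0.173913, coefficient = 1

I ≈ (0.687500/3) × 2.839258 = 0.650663
Exact value: 0.650588
Error: 0.000076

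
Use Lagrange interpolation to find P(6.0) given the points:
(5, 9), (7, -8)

Lagrange interpolation formula:
P(x) = Σ yᵢ × Lᵢ(x)
where Lᵢ(x) = Π_{j≠i} (x - xⱼ)/(xᵢ - xⱼ)

L_0(6.0) = (6.0 - 7)/(5 - 7) = 0.500000
L_1(6.0) = (6.0 - 5)/(7 - 5) = 0.500000

P(6.0) = 9×L_0(6.0) + (-8)×L_1(6.0)
P(6.0) = 0.500000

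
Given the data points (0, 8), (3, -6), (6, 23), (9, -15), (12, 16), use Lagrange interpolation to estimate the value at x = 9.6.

Lagrange interpolation formula:
P(x) = Σ yᵢ × Lᵢ(x)
where Lᵢ(x) = Π_{j≠i} (x - xⱼ)/(xᵢ - xⱼ)

L_0(9.6) = (9.6 - 3)/(0 - 3) × (9.6 - 6)/(0 - 6) × (9.6 - 9)/(0 - 9) × (9.6 - 12)/(0 - 12) = -0.017600
L_1(9.6) = (9.6 - 0)/(3 - 0) × (9.6 - 6)/(3 - 6) × (9.6 - 9)/(3 - 9) × (9.6 - 12)/(3 - 12) = 0.102400
L_2(9.6) = (9.6 - 0)/(6 - 0) × (9.6 - 3)/(6 - 3) × (9.6 - 9)/(6 - 9) × (9.6 - 12)/(6 - 12) = -0.281600
L_3(9.6) = (9.6 - 0)/(9 - 0) × (9.6 - 3)/(9 - 3) × (9.6 - 6)/(9 - 6) × (9.6 - 12)/(9 - 12) = 1.126400
L_4(9.6) = (9.6 - 0)/(12 - 0) × (9.6 - 3)/(12 - 3) × (9.6 - 6)/(12 - 6) × (9.6 - 9)/(12 - 9) = 0.070400

P(9.6) = 8×L_0(9.6) + (-6)×L_1(9.6) + 23×L_2(9.6) + (-15)×L_3(9.6) + 16×L_4(9.6)
P(9.6) = -23.001600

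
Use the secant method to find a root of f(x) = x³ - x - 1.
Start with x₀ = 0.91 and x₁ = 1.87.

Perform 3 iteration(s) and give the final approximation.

f(x) = x³ - x - 1
x₀ = 0.91, x₁ = 1.87

Secant formula: x_{n+1} = x_n - f(x_n)(x_n - x_{n-1})/(f(x_n) - f(x_{n-1}))

Iteration 1:
  f(0.910000) = -1.156429
  f(1.870000) = 3.669203
  x_2 = 1.870000 - 3.669203×(1.870000 - 0.910000)/(3.669203 - (-1.156429))
       = 1.140057
Iteration 2:
  f(1.870000) = 3.669203
  f(1.140057) = -0.658290
  x_3 = 1.140057 - (-0.658290)×(1.140057 - 1.870000)/(-0.658290 - 3.669203)
       = 1.251095
Iteration 3:
  f(1.140057) = -0.658290
  f(1.251095) = -0.292834
  x_4 = 1.251095 - (-0.292834)×(1.251095 - 1.140057)/(-0.292834 - (-0.658290))
       = 1.340067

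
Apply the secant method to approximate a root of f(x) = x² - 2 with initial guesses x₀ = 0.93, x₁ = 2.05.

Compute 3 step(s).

f(x) = x² - 2
x₀ = 0.93, x₁ = 2.05

Secant formula: x_{n+1} = x_n - f(x_n)(x_n - x_{n-1})/(f(x_n) - f(x_{n-1}))

Iteration 1:
  f(0.930000) = -1.135100
  f(2.050000) = 2.202500
  x_2 = 2.050000 - 2.202500×(2.050000 - 0.930000)/(2.202500 - (-1.135100))
       = 1.310906
Iteration 2:
  f(2.050000) = 2.202500
  f(1.310906) = -0.281525
  x_3 = 1.310906 - (-0.281525)×(1.310906 - 2.050000)/(-0.281525 - 2.202500)
       = 1.394671
Iteration 3:
  f(1.310906) = -0.281525
  f(1.394671) = -0.054893
  x_4 = 1.394671 - (-0.054893)×(1.394671 - 1.310906)/(-0.054893 - (-0.281525))
       = 1.414960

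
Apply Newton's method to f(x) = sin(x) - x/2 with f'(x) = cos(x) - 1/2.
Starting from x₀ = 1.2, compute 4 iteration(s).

f(x) = sin(x) - x/2
f'(x) = cos(x) - 1/2
x₀ = 1.2

Newton-Raphson formula: x_{n+1} = x_n - f(x_n)/f'(x_n)

Iteration 1:
  f(1.200000) = 0.332039
  f'(1.200000) = -0.137642
  x_1 = 1.200000 - 0.332039/(-0.137642) = 3.612334
Iteration 2:
  f(3.612334) = -2.259714
  f'(3.612334) = -1.391232
  x_2 = 3.612334 - (-2.259714)/(-1.391232) = 1.988080
Iteration 3:
  f(1.988080) = -0.079847
  f'(1.988080) = -0.905279
  x_3 = 1.988080 - (-0.079847)/(-0.905279) = 1.899879
Iteration 4:
  f(1.899879) = -0.003600
  f'(1.899879) = -0.823175
  x_4 = 1.899879 - (-0.003600)/(-0.823175) = 1.895505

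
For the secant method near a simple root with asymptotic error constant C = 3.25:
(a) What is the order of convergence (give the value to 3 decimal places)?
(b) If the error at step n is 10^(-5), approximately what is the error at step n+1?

(a) Secant method has superlinear convergence with order φ = (1+√5)/2 ≈ 1.618.
    This means |e_{n+1}| ≈ C|e_n|^1.618.

(b) With |e_n| = 10^(-5) and C = 3.25:
    |e_{n+1}| ≈ 3.25 × (10^(-5))^1.618 = 3.25 × 10^(-8.09)

(a) ≈ 1.618 (golden ratio); (b) |e_{n+1}| ≈ 2.641e-08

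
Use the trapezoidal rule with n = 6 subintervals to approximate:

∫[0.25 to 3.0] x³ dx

f(x) = x³
a = 0.25, b = 3.0, n = 6
h = (b - a)/n = 0.458333

Trapezoidal rule: (h/2)[f(x₀) + 2f(x₁) + 2f(x₂) + ... + f(xₙ)]

x_0 = 0.2500, f(x_0) = 0.015625, coefficient = 1
x_1 = 0.7083, f(x_1) = 0.355396, coefficient = 2
x_2 = 1.1667, f(x_2) = 1.587963, coefficient = 2
x_3 = 1.6250, f(x_3) = 4.291016, coefficient = 2
x_4 = 2.0833, f(x_4) = 9.042245, coefficient = 2
x_5 = 2.5417, f(x_5) = 16.419343, coefficient = 2
x_6 = 3.0000, f(x_6) = 27.000000, coefficient = 1

I ≈ (0.458333/2) × 90.407552 = 20.718397
Exact value: 20.249023
Error: 0.469374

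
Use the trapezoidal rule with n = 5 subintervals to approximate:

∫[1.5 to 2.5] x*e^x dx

f(x) = x*e^x
a = 1.5, b = 2.5, n = 5
h = (b - a)/n = 0.200000

Trapezoidal rule: (h/2)[f(x₀) + 2f(x₁) + 2f(x₂) + ... + f(xₙ)]

x_0 = 1.5000, f(x_0) = 6.722534, coefficient = 1
x_1 = 1.7000, f(x_1) = 9.305711, coefficient = 2
x_2 = 1.9000, f(x_2) = 12.703199, coefficient = 2
x_3 = 2.1000, f(x_3) = 17.148957, coefficient = 2
x_4 = 2.3000, f(x_4) = 22.940620, coefficient = 2
x_5 = 2.5000, f(x_5) = 30.456235, coefficient = 1

I ≈ (0.200000/2) × 161.375741 = 16.137574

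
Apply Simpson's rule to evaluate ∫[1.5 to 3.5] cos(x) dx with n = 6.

f(x) = cos(x)
a = 1.5, b = 3.5, n = 6
h = (b - a)/n = 0.333333

Simpson's rule: (h/3)[f(x₀) + 4f(x₁) + 2f(x₂) + ... + f(xₙ)]

x_0 = 1.5000, f(x_0) = 0.070737, coefficient = 1
x_1 = 1.8333, f(x_1) = -0.259531, coefficient = 4
x_2 = 2.1667, f(x_2) = -0.561229, coefficient = 2
x_3 = 2.5000, f(x_3) = -0.801144, coefficient = 4
x_4 = 2.8333, f(x_4) = -0.952863, coefficient = 2
x_5 = 3.1667, f(x_5) = -0.999686, coefficient = 4
x_6 = 3.5000, f(x_6) = -0.936457, coefficient = 1

I ≈ (0.333333/3) × -12.135347 = -1.348372
Exact value: -1.348278
Error: 0.000094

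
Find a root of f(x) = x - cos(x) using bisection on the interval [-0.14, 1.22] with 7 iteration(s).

f(x) = x - cos(x)
Initial interval: [-0.14, 1.22]

Iteration 1:
  c_1 = (-0.140000 + 1.220000)/2 = 0.540000
  f(c_1) = f(0.540000) = -0.317709
  f(a) × f(c) ≥ 0, new interval: [0.540000, 1.220000]
Iteration 2:
  c_2 = (0.540000 + 1.220000)/2 = 0.880000
  f(c_2) = f(0.880000) = 0.242849
  f(a) × f(c) < 0, new interval: [0.540000, 0.880000]
Iteration 3:
  c_3 = (0.540000 + 0.880000)/2 = 0.710000
  f(c_3) = f(0.710000) = -0.048362
  f(a) × f(c) ≥ 0, new interval: [0.710000, 0.880000]
Iteration 4:
  c_4 = (0.710000 + 0.880000)/2 = 0.795000
  f(c_4) = f(0.795000) = 0.094715
  f(a) × f(c) < 0, new interval: [0.710000, 0.795000]
Iteration 5:
  c_5 = (0.710000 + 0.795000)/2 = 0.752500
  f(c_5) = f(0.752500) = 0.022518
  f(a) × f(c) < 0, new interval: [0.710000, 0.752500]
Iteration 6:
  c_6 = (0.710000 + 0.752500)/2 = 0.731250
  f(c_6) = f(0.731250) = -0.013090
  f(a) × f(c) ≥ 0, new interval: [0.731250, 0.752500]
Iteration 7:
  c_7 = (0.731250 + 0.752500)/2 = 0.741875
  f(c_7) = f(0.741875) = 0.004672
  f(a) × f(c) < 0, new interval: [0.731250, 0.741875]

After 7 iteration(s), the approximation is c_7 = 0.741875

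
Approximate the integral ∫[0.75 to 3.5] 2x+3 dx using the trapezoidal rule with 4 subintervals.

f(x) = 2x+3
a = 0.75, b = 3.5, n = 4
h = (b - a)/n = 0.687500

Trapezoidal rule: (h/2)[f(x₀) + 2f(x₁) + 2f(x₂) + ... + f(xₙ)]

x_0 = 0.7500, f(x_0) = 4.500000, coefficient = 1
x_1 = 1.4375, f(x_1) = 5.875000, coefficient = 2
x_2 = 2.1250, f(x_2) = 7.250000, coefficient = 2
x_3 = 2.8125, f(x_3) = 8.625000, coefficient = 2
x_4 = 3.5000, f(x_4) = 10.000000, coefficient = 1

I ≈ (0.687500/2) × 58.000000 = 19.937500
Exact value: 19.937500
Error: 0.000000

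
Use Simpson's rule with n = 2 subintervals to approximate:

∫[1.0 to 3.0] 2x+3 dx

f(x) = 2x+3
a = 1.0, b = 3.0, n = 2
h = (b - a)/n = 1.000000

Simpson's rule: (h/3)[f(x₀) + 4f(x₁) + 2f(x₂) + ... + f(xₙ)]

x_0 = 1.0000, f(x_0) = 5.000000, coefficient = 1
x_1 = 2.0000, f(x_1) = 7.000000, coefficient = 4
x_2 = 3.0000, f(x_2) = 9.000000, coefficient = 1

I ≈ (1.000000/3) × 42.000000 = 14.000000
Exact value: 14.000000
Error: 0.000000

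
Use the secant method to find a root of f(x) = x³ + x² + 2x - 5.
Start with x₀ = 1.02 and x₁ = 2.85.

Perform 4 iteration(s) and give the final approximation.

f(x) = x³ + x² + 2x - 5
x₀ = 1.02, x₁ = 2.85

Secant formula: x_{n+1} = x_n - f(x_n)(x_n - x_{n-1})/(f(x_n) - f(x_{n-1}))

Iteration 1:
  f(1.020000) = -0.858392
  f(2.850000) = 31.971625
  x_2 = 2.850000 - 31.971625×(2.850000 - 1.020000)/(31.971625 - (-0.858392))
       = 1.067848
Iteration 2:
  f(2.850000) = 31.971625
  f(1.067848) = -0.506337
  x_3 = 1.067848 - (-0.506337)×(1.067848 - 2.850000)/(-0.506337 - 31.971625)
       = 1.095632
Iteration 3:
  f(1.067848) = -0.506337
  f(1.095632) = -0.293118
  x_4 = 1.095632 - (-0.293118)×(1.095632 - 1.067848)/(-0.293118 - (-0.506337))
       = 1.133828
Iteration 4:
  f(1.095632) = -0.293118
  f(1.133828) = 0.010830
  x_5 = 1.133828 - 0.010830×(1.133828 - 1.095632)/(0.010830 - (-0.293118))
       = 1.132467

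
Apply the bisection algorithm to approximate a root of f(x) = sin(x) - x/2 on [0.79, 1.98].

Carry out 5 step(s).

f(x) = sin(x) - x/2
Initial interval: [0.79, 1.98]

Iteration 1:
  c_1 = (0.790000 + 1.980000)/2 = 1.385000
  f(c_1) = f(1.385000) = 0.290289
  f(a) × f(c) ≥ 0, new interval: [1.385000, 1.980000]
Iteration 2:
  c_2 = (1.385000 + 1.980000)/2 = 1.682500
  f(c_2) = f(1.682500) = 0.152518
  f(a) × f(c) ≥ 0, new interval: [1.682500, 1.980000]
Iteration 3:
  c_3 = (1.682500 + 1.980000)/2 = 1.831250
  f(c_3) = f(1.831250) = 0.050648
  f(a) × f(c) ≥ 0, new interval: [1.831250, 1.980000]
Iteration 4:
  c_4 = (1.831250 + 1.980000)/2 = 1.905625
  f(c_4) = f(1.905625) = -0.008346
  f(a) × f(c) < 0, new interval: [1.831250, 1.905625]
Iteration 5:
  c_5 = (1.831250 + 1.905625)/2 = 1.868438
  f(c_5) = f(1.868438) = 0.021812
  f(a) × f(c) ≥ 0, new interval: [1.868438, 1.905625]

After 5 iteration(s), the approximation is c_5 = 1.868438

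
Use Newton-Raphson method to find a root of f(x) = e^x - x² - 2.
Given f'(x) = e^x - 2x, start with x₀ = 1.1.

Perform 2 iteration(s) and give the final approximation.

f(x) = e^x - x² - 2
f'(x) = e^x - 2x
x₀ = 1.1

Newton-Raphson formula: x_{n+1} = x_n - f(x_n)/f'(x_n)

Iteration 1:
  f(1.100000) = -0.205834
  f'(1.100000) = 0.804166
  x_1 = 1.100000 - (-0.205834)/0.804166 = 1.355960
Iteration 2:
  f(1.355960) = 0.041856
  f'(1.355960) = 1.168564
  x_2 = 1.355960 - 0.041856/1.168564 = 1.320141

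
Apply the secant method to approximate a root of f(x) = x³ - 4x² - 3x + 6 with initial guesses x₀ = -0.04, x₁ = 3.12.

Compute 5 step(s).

f(x) = x³ - 4x² - 3x + 6
x₀ = -0.04, x₁ = 3.12

Secant formula: x_{n+1} = x_n - f(x_n)(x_n - x_{n-1})/(f(x_n) - f(x_{n-1}))

Iteration 1:
  f(-0.040000) = 6.113536
  f(3.120000) = -11.926272
  x_2 = 3.120000 - (-11.926272)×(3.120000 - (-0.040000))/(-11.926272 - 6.113536)
       = 1.030897
Iteration 2:
  f(3.120000) = -11.926272
  f(1.030897) = -0.248100
  x_3 = 1.030897 - (-0.248100)×(1.030897 - 3.120000)/(-0.248100 - (-11.926272))
       = 0.986514
Iteration 3:
  f(1.030897) = -0.248100
  f(0.986514) = 0.107701
  x_4 = 0.986514 - 0.107701×(0.986514 - 1.030897)/(0.107701 - (-0.248100))
       = 0.999949
Iteration 4:
  f(0.986514) = 0.107701
  f(0.999949) = 0.000409
  x_5 = 0.999949 - 0.000409×(0.999949 - 0.986514)/(0.000409 - 0.107701)
       = 1.000000
Iteration 5:
  f(0.999949) = 0.000409
  f(1.000000) = -0.000001
  x_6 = 1.000000 - (-0.000001)×(1.000000 - 0.999949)/(-0.000001 - 0.000409)
       = 1.000000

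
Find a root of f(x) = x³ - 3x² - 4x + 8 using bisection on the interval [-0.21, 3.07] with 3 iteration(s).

f(x) = x³ - 3x² - 4x + 8
Initial interval: [-0.21, 3.07]

Iteration 1:
  c_1 = (-0.210000 + 3.070000)/2 = 1.430000
  f(c_1) = f(1.430000) = -0.930493
  f(a) × f(c) < 0, new interval: [-0.210000, 1.430000]
Iteration 2:
  c_2 = (-0.210000 + 1.430000)/2 = 0.610000
  f(c_2) = f(0.610000) = 4.670681
  f(a) × f(c) ≥ 0, new interval: [0.610000, 1.430000]
Iteration 3:
  c_3 = (0.610000 + 1.430000)/2 = 1.020000
  f(c_3) = f(1.020000) = 1.860008
  f(a) × f(c) ≥ 0, new interval: [1.020000, 1.430000]

After 3 iteration(s), the approximation is c_3 = 1.020000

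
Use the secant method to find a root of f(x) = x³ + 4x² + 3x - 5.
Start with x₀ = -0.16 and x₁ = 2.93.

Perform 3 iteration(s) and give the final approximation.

f(x) = x³ + 4x² + 3x - 5
x₀ = -0.16, x₁ = 2.93

Secant formula: x_{n+1} = x_n - f(x_n)(x_n - x_{n-1})/(f(x_n) - f(x_{n-1}))

Iteration 1:
  f(-0.160000) = -5.381696
  f(2.930000) = 63.283357
  x_2 = 2.930000 - 63.283357×(2.930000 - (-0.160000))/(63.283357 - (-5.381696))
       = 0.082182
Iteration 2:
  f(2.930000) = 63.283357
  f(0.082182) = -4.725883
  x_3 = 0.082182 - (-4.725883)×(0.082182 - 2.930000)/(-4.725883 - 63.283357)
       = 0.280074
Iteration 3:
  f(0.082182) = -4.725883
  f(0.280074) = -3.824045
  x_4 = 0.280074 - (-3.824045)×(0.280074 - 0.082182)/(-3.824045 - (-4.725883))
       = 1.119189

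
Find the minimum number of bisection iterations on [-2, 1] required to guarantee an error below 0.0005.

We need (b-a)/2^n ≤ 0.0005
(1 - (-2))/2^n ≤ 0.0005
3/2^n ≤ 0.0005
2^n ≥ 6000
n ≥ log₂(6000) = 12.55
n ≥ 13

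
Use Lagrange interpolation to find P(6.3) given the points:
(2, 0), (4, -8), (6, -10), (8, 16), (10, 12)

Lagrange interpolation formula:
P(x) = Σ yᵢ × Lᵢ(x)
where Lᵢ(x) = Π_{j≠i} (x - xⱼ)/(xᵢ - xⱼ)

L_0(6.3) = (6.3 - 4)/(2 - 4) × (6.3 - 6)/(2 - 6) × (6.3 - 8)/(2 - 8) × (6.3 - 10)/(2 - 10) = 0.011302
L_1(6.3) = (6.3 - 2)/(4 - 2) × (6.3 - 6)/(4 - 6) × (6.3 - 8)/(4 - 8) × (6.3 - 10)/(4 - 10) = -0.084522
L_2(6.3) = (6.3 - 2)/(6 - 2) × (6.3 - 4)/(6 - 4) × (6.3 - 8)/(6 - 8) × (6.3 - 10)/(6 - 10) = 0.972002
L_3(6.3) = (6.3 - 2)/(8 - 2) × (6.3 - 4)/(8 - 4) × (6.3 - 6)/(8 - 6) × (6.3 - 10)/(8 - 10) = 0.114353
L_4(6.3) = (6.3 - 2)/(10 - 2) × (6.3 - 4)/(10 - 4) × (6.3 - 6)/(10 - 6) × (6.3 - 8)/(10 - 8) = -0.013135

P(6.3) = 0×L_0(6.3) + (-8)×L_1(6.3) + (-10)×L_2(6.3) + 16×L_3(6.3) + 12×L_4(6.3)
P(6.3) = -7.371813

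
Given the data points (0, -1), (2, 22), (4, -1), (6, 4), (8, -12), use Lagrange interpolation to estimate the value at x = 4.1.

Lagrange interpolation formula:
P(x) = Σ yᵢ × Lᵢ(x)
where Lᵢ(x) = Π_{j≠i} (x - xⱼ)/(xᵢ - xⱼ)

L_0(4.1) = (4.1 - 2)/(0 - 2) × (4.1 - 4)/(0 - 4) × (4.1 - 6)/(0 - 6) × (4.1 - 8)/(0 - 8) = 0.004052
L_1(4.1) = (4.1 - 0)/(2 - 0) × (4.1 - 4)/(2 - 4) × (4.1 - 6)/(2 - 6) × (4.1 - 8)/(2 - 8) = -0.031647
L_2(4.1) = (4.1 - 0)/(4 - 0) × (4.1 - 2)/(4 - 2) × (4.1 - 6)/(4 - 6) × (4.1 - 8)/(4 - 8) = 0.996877
L_3(4.1) = (4.1 - 0)/(6 - 0) × (4.1 - 2)/(6 - 2) × (4.1 - 4)/(6 - 4) × (4.1 - 8)/(6 - 8) = 0.034978
L_4(4.1) = (4.1 - 0)/(8 - 0) × (4.1 - 2)/(8 - 2) × (4.1 - 4)/(8 - 4) × (4.1 - 6)/(8 - 6) = -0.004260

P(4.1) = (-1)×L_0(4.1) + 22×L_1(4.1) + (-1)×L_2(4.1) + 4×L_3(4.1) + (-12)×L_4(4.1)
P(4.1) = -1.506126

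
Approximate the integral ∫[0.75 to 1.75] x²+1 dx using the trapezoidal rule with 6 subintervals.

f(x) = x²+1
a = 0.75, b = 1.75, n = 6
h = (b - a)/n = 0.166667

Trapezoidal rule: (h/2)[f(x₀) + 2f(x₁) + 2f(x₂) + ... + f(xₙ)]

x_0 = 0.7500, f(x_0) = 1.562500, coefficient = 1
x_1 = 0.9167, f(x_1) = 1.840278, coefficient = 2
x_2 = 1.0833, f(x_2) = 2.173611, coefficient = 2
x_3 = 1.2500, f(x_3) = 2.562500, coefficient = 2
x_4 = 1.4167, f(x_4) = 3.006944, coefficient = 2
x_5 = 1.5833, f(x_5) = 3.506944, coefficient = 2
x_6 = 1.7500, f(x_6) = 4.062500, coefficient = 1

I ≈ (0.166667/2) × 31.805556 = 2.650463
Exact value: 2.645833
Error: 0.004630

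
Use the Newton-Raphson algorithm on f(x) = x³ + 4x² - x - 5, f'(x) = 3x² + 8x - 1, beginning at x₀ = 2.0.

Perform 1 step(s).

f(x) = x³ + 4x² - x - 5
f'(x) = 3x² + 8x - 1
x₀ = 2.0

Newton-Raphson formula: x_{n+1} = x_n - f(x_n)/f'(x_n)

Iteration 1:
  f(2.000000) = 17.000000
  f'(2.000000) = 27.000000
  x_1 = 2.000000 - 17.000000/27.000000 = 1.370370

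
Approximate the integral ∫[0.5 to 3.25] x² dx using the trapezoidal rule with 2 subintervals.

f(x) = x²
a = 0.5, b = 3.25, n = 2
h = (b - a)/n = 1.375000

Trapezoidal rule: (h/2)[f(x₀) + 2f(x₁) + 2f(x₂) + ... + f(xₙ)]

x_0 = 0.5000, f(x_0) = 0.250000, coefficient = 1
x_1 = 1.8750, f(x_1) = 3.515625, coefficient = 2
x_2 = 3.2500, f(x_2) = 10.562500, coefficient = 1

I ≈ (1.375000/2) × 17.843750 = 12.267578
Exact value: 11.401042
Error: 0.866536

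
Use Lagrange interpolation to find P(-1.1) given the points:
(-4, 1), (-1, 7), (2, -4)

Lagrange interpolation formula:
P(x) = Σ yᵢ × Lᵢ(x)
where Lᵢ(x) = Π_{j≠i} (x - xⱼ)/(xᵢ - xⱼ)

L_0(-1.1) = (-1.1 - (-1))/(-4 - (-1)) × (-1.1 - 2)/(-4 - 2) = 0.017222
L_1(-1.1) = (-1.1 - (-4))/(-1 - (-4)) × (-1.1 - 2)/(-1 - 2) = 0.998889
L_2(-1.1) = (-1.1 - (-4))/(2 - (-4)) × (-1.1 - (-1))/(2 - (-1)) = -0.016111

P(-1.1) = 1×L_0(-1.1) + 7×L_1(-1.1) + (-4)×L_2(-1.1)
P(-1.1) = 7.073889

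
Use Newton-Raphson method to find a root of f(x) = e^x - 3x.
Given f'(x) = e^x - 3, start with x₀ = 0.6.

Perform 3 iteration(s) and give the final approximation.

f(x) = e^x - 3x
f'(x) = e^x - 3
x₀ = 0.6

Newton-Raphson formula: x_{n+1} = x_n - f(x_n)/f'(x_n)

Iteration 1:
  f(0.600000) = 0.022119
  f'(0.600000) = -1.177881
  x_1 = 0.600000 - 0.022119/(-1.177881) = 0.618778
Iteration 2:
  f(0.618778) = 0.000323
  f'(0.618778) = -1.143341
  x_2 = 0.618778 - 0.000323/(-1.143341) = 0.619061
Iteration 3:
  f(0.619061) = 0.000000
  f'(0.619061) = -1.142816
  x_3 = 0.619061 - 0.000000/(-1.142816) = 0.619061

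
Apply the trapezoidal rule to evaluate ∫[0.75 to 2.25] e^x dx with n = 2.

f(x) = e^x
a = 0.75, b = 2.25, n = 2
h = (b - a)/n = 0.750000

Trapezoidal rule: (h/2)[f(x₀) + 2f(x₁) + 2f(x₂) + ... + f(xₙ)]

x_0 = 0.7500, f(x_0) = 2.117000, coefficient = 1
x_1 = 1.5000, f(x_1) = 4.481689, coefficient = 2
x_2 = 2.2500, f(x_2) = 9.487736, coefficient = 1

I ≈ (0.750000/2) × 20.568114 = 7.713043
Exact value: 7.370736
Error: 0.342307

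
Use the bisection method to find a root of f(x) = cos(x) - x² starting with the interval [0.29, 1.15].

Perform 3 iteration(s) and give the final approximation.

f(x) = cos(x) - x²
Initial interval: [0.29, 1.15]

Iteration 1:
  c_1 = (0.290000 + 1.150000)/2 = 0.720000
  f(c_1) = f(0.720000) = 0.233406
  f(a) × f(c) ≥ 0, new interval: [0.720000, 1.150000]
Iteration 2:
  c_2 = (0.720000 + 1.150000)/2 = 0.935000
  f(c_2) = f(0.935000) = -0.280407
  f(a) × f(c) < 0, new interval: [0.720000, 0.935000]
Iteration 3:
  c_3 = (0.720000 + 0.935000)/2 = 0.827500
  f(c_3) = f(0.827500) = -0.008038
  f(a) × f(c) < 0, new interval: [0.720000, 0.827500]

After 3 iteration(s), the approximation is c_3 = 0.827500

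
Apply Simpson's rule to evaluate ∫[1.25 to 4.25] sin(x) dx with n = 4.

f(x) = sin(x)
a = 1.25, b = 4.25, n = 4
h = (b - a)/n = 0.750000

Simpson's rule: (h/3)[f(x₀) + 4f(x₁) + 2f(x₂) + ... + f(xₙ)]

x_0 = 1.2500, f(x_0) = 0.948985, coefficient = 1
x_1 = 2.0000, f(x_1) = 0.909297, coefficient = 4
x_2 = 2.7500, f(x_2) = 0.381661, coefficient = 2
x_3 = 3.5000, f(x_3) = -0.350783, coefficient = 4
x_4 = 4.2500, f(x_4) = -0.894989, coefficient = 1

I ≈ (0.750000/3) × 3.051374 = 0.762844
Exact value: 0.761410
Error: 0.001434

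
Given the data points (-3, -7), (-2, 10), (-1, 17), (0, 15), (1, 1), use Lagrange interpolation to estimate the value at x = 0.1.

Lagrange interpolation formula:
P(x) = Σ yᵢ × Lᵢ(x)
where Lᵢ(x) = Π_{j≠i} (x - xⱼ)/(xᵢ - xⱼ)

L_0(0.1) = (0.1 - (-2))/(-3 - (-2)) × (0.1 - (-1))/(-3 - (-1)) × (0.1 - 0)/(-3 - 0) × (0.1 - 1)/(-3 - 1) = -0.008663
L_1(0.1) = (0.1 - (-3))/(-2 - (-3)) × (0.1 - (-1))/(-2 - (-1)) × (0.1 - 0)/(-2 - 0) × (0.1 - 1)/(-2 - 1) = 0.051150
L_2(0.1) = (0.1 - (-3))/(-1 - (-3)) × (0.1 - (-2))/(-1 - (-2)) × (0.1 - 0)/(-1 - 0) × (0.1 - 1)/(-1 - 1) = -0.146475
L_3(0.1) = (0.1 - (-3))/(0 - (-3)) × (0.1 - (-2))/(0 - (-2)) × (0.1 - (-1))/(0 - (-1)) × (0.1 - 1)/(0 - 1) = 1.074150
L_4(0.1) = (0.1 - (-3))/(1 - (-3)) × (0.1 - (-2))/(1 - (-2)) × (0.1 - (-1))/(1 - (-1)) × (0.1 - 0)/(1 - 0) = 0.029838

P(0.1) = (-7)×L_0(0.1) + 10×L_1(0.1) + 17×L_2(0.1) + 15×L_3(0.1) + 1×L_4(0.1)
P(0.1) = 14.224150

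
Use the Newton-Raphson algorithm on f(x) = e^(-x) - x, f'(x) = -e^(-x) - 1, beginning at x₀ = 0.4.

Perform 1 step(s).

f(x) = e^(-x) - x
f'(x) = -e^(-x) - 1
x₀ = 0.4

Newton-Raphson formula: x_{n+1} = x_n - f(x_n)/f'(x_n)

Iteration 1:
  f(0.400000) = 0.270320
  f'(0.400000) = -1.670320
  x_1 = 0.400000 - 0.270320/(-1.670320) = 0.561837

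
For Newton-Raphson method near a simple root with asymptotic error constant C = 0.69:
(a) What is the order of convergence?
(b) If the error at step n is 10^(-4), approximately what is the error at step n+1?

(a) Newton-Raphson has quadratic (order 2) convergence near simple roots.
    This means |e_{n+1}| ≈ C|e_n|².

(b) With |e_n| = 10^(-4) and C = 0.69:
    |e_{n+1}| ≈ 0.69 × (10^(-4))² = 0.69 × 10^(-8)

(a) 2 (quadratic); (b) |e_{n+1}| ≈ 6.900e-09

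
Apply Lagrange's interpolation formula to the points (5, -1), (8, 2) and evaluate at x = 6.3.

Lagrange interpolation formula:
P(x) = Σ yᵢ × Lᵢ(x)
where Lᵢ(x) = Π_{j≠i} (x - xⱼ)/(xᵢ - xⱼ)

L_0(6.3) = (6.3 - 8)/(5 - 8) = 0.566667
L_1(6.3) = (6.3 - 5)/(8 - 5) = 0.433333

P(6.3) = (-1)×L_0(6.3) + 2×L_1(6.3)
P(6.3) = 0.300000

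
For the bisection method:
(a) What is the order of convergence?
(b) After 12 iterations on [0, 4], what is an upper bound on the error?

(a) Bisection has linear (order 1) convergence; the error is halved each step.

(b) Error bound = (b-a)/2^n = (4 - 0)/2^{12}
    = 4/2^{12}

(a) 1 (linear); (b) error ≤ 9.77e-04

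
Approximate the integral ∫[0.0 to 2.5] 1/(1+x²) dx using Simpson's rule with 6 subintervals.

f(x) = 1/(1+x²)
a = 0.0, b = 2.5, n = 6
h = (b - a)/n = 0.416667

Simpson's rule: (h/3)[f(x₀) + 4f(x₁) + 2f(x₂) + ... + f(xₙ)]

x_0 = 0.0000, f(x_0) = 1.000000, coefficient = 1
x_1 = 0.4167, f(x_1) = 0.852071, coefficient = 4
x_2 = 0.8333, f(x_2) = 0.590164, coefficient = 2
x_3 = 1.2500, f(x_3) = 0.390244, coefficient = 4
x_4 = 1.6667, f(x_4) = 0.264706, coefficient = 2
x_5 = 2.0833, f(x_5) = 0.187256, coefficient = 4
x_6 = 2.5000, f(x_6) = 0.137931, coefficient = 1

I ≈ (0.416667/3) × 8.565955 = 1.189716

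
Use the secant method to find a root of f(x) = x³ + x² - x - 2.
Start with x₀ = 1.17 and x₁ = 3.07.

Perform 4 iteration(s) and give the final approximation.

f(x) = x³ + x² - x - 2
x₀ = 1.17, x₁ = 3.07

Secant formula: x_{n+1} = x_n - f(x_n)(x_n - x_{n-1})/(f(x_n) - f(x_{n-1}))

Iteration 1:
  f(1.170000) = -0.199487
  f(3.070000) = 33.289343
  x_2 = 3.070000 - 33.289343×(3.070000 - 1.170000)/(33.289343 - (-0.199487))
       = 1.181318
Iteration 2:
  f(3.070000) = 33.289343
  f(1.181318) = -0.137262
  x_3 = 1.181318 - (-0.137262)×(1.181318 - 3.070000)/(-0.137262 - 33.289343)
       = 1.189074
Iteration 3:
  f(1.181318) = -0.137262
  f(1.189074) = -0.093951
  x_4 = 1.189074 - (-0.093951)×(1.189074 - 1.181318)/(-0.093951 - (-0.137262))
       = 1.205897
Iteration 4:
  f(1.189074) = -0.093951
  f(1.205897) = 0.001892
  x_5 = 1.205897 - 0.001892×(1.205897 - 1.189074)/(0.001892 - (-0.093951))
       = 1.205565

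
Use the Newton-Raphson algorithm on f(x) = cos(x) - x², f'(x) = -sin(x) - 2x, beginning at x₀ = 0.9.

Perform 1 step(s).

f(x) = cos(x) - x²
f'(x) = -sin(x) - 2x
x₀ = 0.9

Newton-Raphson formula: x_{n+1} = x_n - f(x_n)/f'(x_n)

Iteration 1:
  f(0.900000) = -0.188390
  f'(0.900000) = -2.583327
  x_1 = 0.900000 - (-0.188390)/(-2.583327) = 0.827075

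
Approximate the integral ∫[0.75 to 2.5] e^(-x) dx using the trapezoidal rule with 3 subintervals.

f(x) = e^(-x)
a = 0.75, b = 2.5, n = 3
h = (b - a)/n = 0.583333

Trapezoidal rule: (h/2)[f(x₀) + 2f(x₁) + 2f(x₂) + ... + f(xₙ)]

x_0 = 0.7500, f(x_0) = 0.472367, coefficient = 1
x_1 = 1.3333, f(x_1) = 0.263597, coefficient = 2
x_2 = 1.9167, f(x_2) = 0.147096, coefficient = 2
x_3 = 2.5000, f(x_3) = 0.082085, coefficient = 1

I ≈ (0.583333/2) × 1.375839 = 0.401286
Exact value: 0.390282
Error: 0.011005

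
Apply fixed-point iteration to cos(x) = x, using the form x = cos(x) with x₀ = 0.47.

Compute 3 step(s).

Equation: cos(x) = x
Fixed-point form: x = cos(x)
x₀ = 0.47

x_1 = g(0.470000) = 0.891568
x_2 = g(0.891568) = 0.628193
x_3 = g(0.628193) = 0.809091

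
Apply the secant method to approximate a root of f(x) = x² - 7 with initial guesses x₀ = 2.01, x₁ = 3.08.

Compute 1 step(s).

f(x) = x² - 7
x₀ = 2.01, x₁ = 3.08

Secant formula: x_{n+1} = x_n - f(x_n)(x_n - x_{n-1})/(f(x_n) - f(x_{n-1}))

Iteration 1:
  f(2.010000) = -2.959900
  f(3.080000) = 2.486400
  x_2 = 3.080000 - 2.486400×(3.080000 - 2.010000)/(2.486400 - (-2.959900))
       = 2.591513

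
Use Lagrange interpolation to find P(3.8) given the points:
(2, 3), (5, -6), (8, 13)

Lagrange interpolation formula:
P(x) = Σ yᵢ × Lᵢ(x)
where Lᵢ(x) = Π_{j≠i} (x - xⱼ)/(xᵢ - xⱼ)

L_0(3.8) = (3.8 - 5)/(2 - 5) × (3.8 - 8)/(2 - 8) = 0.280000
L_1(3.8) = (3.8 - 2)/(5 - 2) × (3.8 - 8)/(5 - 8) = 0.840000
L_2(3.8) = (3.8 - 2)/(8 - 2) × (3.8 - 5)/(8 - 5) = -0.120000

P(3.8) = 3×L_0(3.8) + (-6)×L_1(3.8) + 13×L_2(3.8)
P(3.8) = -5.760000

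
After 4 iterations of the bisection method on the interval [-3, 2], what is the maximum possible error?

Bisection error bound: |error| ≤ (b-a)/2^n
|error| ≤ (2 - (-3))/2^4 = 5/2^4
|error| ≤ 0.3125000000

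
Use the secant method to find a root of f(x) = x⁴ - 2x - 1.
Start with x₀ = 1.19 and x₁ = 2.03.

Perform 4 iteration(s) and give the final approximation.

f(x) = x⁴ - 2x - 1
x₀ = 1.19, x₁ = 2.03

Secant formula: x_{n+1} = x_n - f(x_n)(x_n - x_{n-1})/(f(x_n) - f(x_{n-1}))

Iteration 1:
  f(1.190000) = -1.374661
  f(2.030000) = 11.921817
  x_2 = 2.030000 - 11.921817×(2.030000 - 1.190000)/(11.921817 - (-1.374661))
       = 1.276844
Iteration 2:
  f(2.030000) = 11.921817
  f(1.276844) = -0.895712
  x_3 = 1.276844 - (-0.895712)×(1.276844 - 2.030000)/(-0.895712 - 11.921817)
       = 1.329476
Iteration 3:
  f(1.276844) = -0.895712
  f(1.329476) = -0.534876
  x_4 = 1.329476 - (-0.534876)×(1.329476 - 1.276844)/(-0.534876 - (-0.895712))
       = 1.407493
Iteration 4:
  f(1.329476) = -0.534876
  f(1.407493) = 0.109521
  x_5 = 1.407493 - 0.109521×(1.407493 - 1.329476)/(0.109521 - (-0.534876))
       = 1.394233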